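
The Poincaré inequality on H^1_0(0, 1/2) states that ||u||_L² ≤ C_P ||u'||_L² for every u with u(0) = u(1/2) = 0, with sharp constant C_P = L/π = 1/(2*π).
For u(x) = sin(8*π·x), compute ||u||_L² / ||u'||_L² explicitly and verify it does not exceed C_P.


||u||_L² / ||u'||_L² = 1/(8*π) < C_P = 1/(2*π).

u(x) = sin(8*π·x), so u'(x) = 8*π*cos(8*π*x).
Writing u(x) = A·sin(kπx/L) with A = 1 and k = 4, use ∫_0^L sin²(kπx/L) dx = L/2 and ∫_0^L cos²(kπx/L) dx = L/2.
u² = 1·sin²(8*π·x) and (u')² = 64*π^2·cos²(8*π·x), and each of sin², cos² integrates to L/2 = 1/4 over (0, 1/2).
∫_0^1/2 u² dx = 1/4, so ||u||_L² = 1/2.
∫_0^1/2 (u')² dx = 16*π^2, so ||u'||_L² = 4*π.
Ratio ||u||_L² / ||u'||_L² = 1/(8*π).
Sharp Poincaré constant on H^1_0(0, 1/2) is C_P = L/π = 1/(2*π), achieved by sin(2*π·x).
This is the k = 4 harmonic; the ratio L/(kπ) is strictly less than C_P = L/π, consistent with the sharp inequality ||u||_L² ≤ C_P ||u'||_L².


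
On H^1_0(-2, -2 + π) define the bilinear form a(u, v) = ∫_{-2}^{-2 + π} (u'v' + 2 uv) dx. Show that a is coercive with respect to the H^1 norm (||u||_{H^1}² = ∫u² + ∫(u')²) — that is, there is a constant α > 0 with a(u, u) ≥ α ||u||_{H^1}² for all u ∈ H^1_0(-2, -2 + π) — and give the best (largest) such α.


α = 1

Coercivity of a(·,·) on H^1_0(-2, -2 + π) means a(u, u) ≥ α ||u||_{H^1}² for every u ∈ H^1_0.
The interval has length L = π, and Poincaré/coercivity depend only on L. Here a(u, u) = ∫(u')² + (2)·∫u².
Here c = 2 ≥ 1, so a(u,u) = ∫(u')² + c∫u² ≥ ∫(u')² + ∫u² = ||u||_{H^1}², i.e. α = 1 works. No larger α is possible: a(u,u) ≥ α||u||_{H^1}² means (1−α)∫(u')² ≥ (α−c)∫u², and for the modes u_n = sin(nπ(x−x₀)/L) (x₀ the left endpoint) one has ∫u_n²/∫(u_n')² = (L/(nπ))² → 0, so a(u_n,u_n)/||u_n||_{H^1}² → 1. Hence the optimal constant is α = 1.
Therefore α = 1.


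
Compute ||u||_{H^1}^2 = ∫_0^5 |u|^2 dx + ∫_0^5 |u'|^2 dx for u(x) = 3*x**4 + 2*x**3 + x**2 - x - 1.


||u||_{H^1}^2 = 14019455/3

The H^1 norm (squared) on an interval (0, L) is
  ||u||_{H^1}^2 = ∫_0^L u(x)^2 dx + ∫_0^L u'(x)^2 dx.
Compute u'(x) = 12*x**3 + 6*x**2 + 2*x - 1.
Then u(x)^2 = 9*x**8 + 12*x**7 + 10*x**6 - 2*x**5 - 9*x**4 - 6*x**3 - x**2 + 2*x + 1 and u'(x)^2 = 144*x**6 + 144*x**5 + 84*x**4 - 8*x**2 - 4*x + 1.
Integrate each monomial from 0 to 5 using ∫_0^5 c·x^n dx = c·5^(n+1)/(n+1):
  ∫_0^5 u(x)^2 dx = ∫_0^5 (9*x^8 + 12*x^7 + 10*x^6 - 2*x^5 - 9*x^4 - 6*x^3 - x^2 + 2*x + 1) dx. Term by term:
    ∫_0^5 9*x^8 dx = 1953125;  ∫_0^5 12*x^7 dx = 1171875/2;  ∫_0^5 10*x^6 dx = 781250/7;
    ∫_0^5 -2*x^5 dx = -15625/3;  ∫_0^5 -9*x^4 dx = -5625;  ∫_0^5 -6*x^3 dx = -1875/2;
    ∫_0^5 -x^2 dx = -125/3;  ∫_0^5 2*x dx = 25;  ∫_0^5 1 dx = 5.
  Sum: 1953125 + 1171875/2 + 781250/7 − 15625/3 − 5625 − 1875/2 − 125/3 + 25 + 5 = 18472210/7.
  ∫_0^5 u'(x)^2 dx = ∫_0^5 (144*x^6 + 144*x^5 + 84*x^4 - 8*x^2 - 4*x + 1) dx. Term by term:
    ∫_0^5 144*x^6 dx = 11250000/7;  ∫_0^5 144*x^5 dx = 375000;  ∫_0^5 84*x^4 dx = 52500;
    ∫_0^5 -8*x^2 dx = -1000/3;  ∫_0^5 -4*x dx = -50;  ∫_0^5 1 dx = 5.
  Sum: 11250000/7 + 375000 + 52500 − 1000/3 − 50 + 5 = 42719555/21.
Adding: ||u||_{H^1}^2 = 18472210/7 + 42719555/21 = 14019455/3.


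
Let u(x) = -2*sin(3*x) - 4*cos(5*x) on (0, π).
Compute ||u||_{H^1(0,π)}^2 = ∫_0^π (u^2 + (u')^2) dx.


||u||_{H^1(0,π)}^2 = 228*π

u'(x) = 20*sin(5*x) - 6*cos(3*x).
Expand u² and (u')² and integrate term by term on (0, π), using: for integers n ≥ 1, ∫_0^π sin²(nx) dx = ∫_0^π cos²(nx) dx = π/2; for n ≠ n', ∫_0^π sin(nx)sin(n'x) dx = ∫_0^π cos(nx)cos(n'x) dx = 0; and by product-to-sum, ∫_0^π sin(nx)cos(n'x) dx = ½∫_0^π [sin((n+n')x) + sin((n−n')x)] dx, which is 0 when n+n' is even and 2n/(n²−n'²) when n+n' is odd (it need not vanish on (0, π)).
  u² squared terms: (-4)²·∫cos(5x)² dx = 16·π/2 = 8*π;  (-2)²·∫sin(3x)² dx = 4·π/2 = 2*π.
  u² cross terms: 2·(-4)·(-2)·∫cos(5x)·sin(3x) dx = 16·(0) = 0.
  So ∫_0^π u² dx = 8*π + 2*π + 0 = 10*π.
  (u')² squared terms: (-6)²·∫cos(3x)² dx = 36·π/2 = 18*π;  (20)²·∫sin(5x)² dx = 400·π/2 = 200*π.
  (u')² cross terms: 2·(-6)·(20)·∫cos(3x)·sin(5x) dx = -240·(0) = 0.
  So ∫_0^π (u')² dx = 18*π + 200*π + 0 = 218*π.
||u||_{H^1}^2 = (10*π) + (218*π) = 228*π.


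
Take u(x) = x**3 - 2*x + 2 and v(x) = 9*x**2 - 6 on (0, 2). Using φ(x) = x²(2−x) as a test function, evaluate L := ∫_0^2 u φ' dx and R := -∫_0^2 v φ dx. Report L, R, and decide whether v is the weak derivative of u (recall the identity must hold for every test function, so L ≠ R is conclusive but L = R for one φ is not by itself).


LHS = -56/15, RHS = -56/5. No, v is not the weak derivative of u.

u(x) = x**3 - 2*x + 2, classical derivative u'(x) = 3*x**2 - 2.
φ(x) = x²(2−x), so φ'(x) = x*(4 - 3*x).
Note φ(0) = φ(2) = 0, so the boundary term u·φ vanishes.
LHS = ∫_0^2 u(x) φ'(x) dx = ∫_0^2 (-3*x^5 + 4*x^4 + 6*x^3 - 14*x^2 + 8*x) dx. Term by term:
  ∫_0^2 -3*x^5 dx = -32;  ∫_0^2 4*x^4 dx = 128/5;  ∫_0^2 6*x^3 dx = 24;
  ∫_0^2 -14*x^2 dx = -112/3;  ∫_0^2 8*x dx = 16.
Sum: -32 + 128/5 + 24 − 112/3 + 16 = -56/15.
So LHS = -56/15.
∫_0^2 v(x) φ(x) dx = ∫_0^2 (-9*x^5 + 18*x^4 + 6*x^3 - 12*x^2) dx. Term by term:
  ∫_0^2 -9*x^5 dx = -96;  ∫_0^2 18*x^4 dx = 576/5;  ∫_0^2 6*x^3 dx = 24;
  ∫_0^2 -12*x^2 dx = -32.
Sum: -96 + 576/5 + 24 − 32 = 56/5.
So RHS = -∫_0^2 v(x) φ(x) dx = -56/5.
LHS − RHS = 112/15 ≠ 0, so the identity fails.
(For a valid weak derivative the identity must hold for EVERY test function, in particular this one. The failure shows v is NOT the weak derivative of u.)
Correct weak derivative would be u'(x) = 3*x**2 - 2.


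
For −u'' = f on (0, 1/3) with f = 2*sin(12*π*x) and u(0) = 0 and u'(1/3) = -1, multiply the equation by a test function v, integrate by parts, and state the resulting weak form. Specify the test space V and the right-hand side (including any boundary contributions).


V = {v ∈ H^1(0, 1/3) : v(0) = 0} (test functions vanish at x = 0 where u is specified); weak form: ∫_0^1/3 u'v' dx = ∫_0^1/3 (2*sin(12*π*x)) v dx − v(1/3) for all v ∈ V.

Multiply both sides by a test function v and integrate from 0 to 1/3:
  ∫_0^1/3 −u''(x) v(x) dx = ∫_0^1/3 f(x) v(x) dx.
Integrate the LHS by parts once:
  ∫_0^1/3 −u'' v dx = −[u'(x) v(x)]_0^1/3 + ∫_0^1/3 u'(x) v'(x) dx.
Thus ∫_0^1/3 u'(x) v'(x) dx = ∫_0^1/3 f(x) v(x) dx + [u'(x) v(x)]_0^1/3.
Choose V so that boundary terms are either known or forced to vanish.
Mixed BC: u(0) = 0 (Dirichlet) and u'(1/3) = -1 (Neumann). Define V = {v ∈ H^1(0, 1/3) : v(0) = 0}. Then [u' v]_0^1/3 = u'(1/3)·v(1/3) − u'(0)·0 = − v(1/3).
Weak formulation: find u (satisfying any essential BC) such that ∫_0^1/3 u'(x) v'(x) dx = ∫_0^1/3 f v dx − v(1/3) for all v ∈ V (Dirichlet at 0 absorbed into V; Neumann datum at x = 1/3 contributes the boundary term).
Substituting f(x) = 2*sin(12*π*x), the right-hand side is ∫_0^1/3 (2*sin(12*π*x)) v dx − v(1/3).


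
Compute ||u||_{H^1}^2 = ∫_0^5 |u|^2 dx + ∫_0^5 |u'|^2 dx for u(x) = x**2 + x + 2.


||u||_{H^1}^2 = 2875/2

The H^1 norm (squared) on an interval (0, L) is
  ||u||_{H^1}^2 = ∫_0^L u(x)^2 dx + ∫_0^L u'(x)^2 dx.
Compute u'(x) = 2*x + 1.
Then u(x)^2 = x**4 + 2*x**3 + 5*x**2 + 4*x + 4 and u'(x)^2 = 4*x**2 + 4*x + 1.
Integrate each monomial from 0 to 5 using ∫_0^5 c·x^n dx = c·5^(n+1)/(n+1):
  ∫_0^5 u(x)^2 dx = ∫_0^5 (x^4 + 2*x^3 + 5*x^2 + 4*x + 4) dx. Term by term:
    ∫_0^5 x^4 dx = 625;  ∫_0^5 2*x^3 dx = 625/2;  ∫_0^5 5*x^2 dx = 625/3;
    ∫_0^5 4*x dx = 50;  ∫_0^5 4 dx = 20.
  Sum: 625 + 625/2 + 625/3 + 50 + 20 = 7295/6.
  ∫_0^5 u'(x)^2 dx = ∫_0^5 (4*x^2 + 4*x + 1) dx. Term by term:
    ∫_0^5 4*x^2 dx = 500/3;  ∫_0^5 4*x dx = 50;  ∫_0^5 1 dx = 5.
  Sum: 500/3 + 50 + 5 = 665/3.
Adding: ||u||_{H^1}^2 = 7295/6 + 665/3 = 2875/2.


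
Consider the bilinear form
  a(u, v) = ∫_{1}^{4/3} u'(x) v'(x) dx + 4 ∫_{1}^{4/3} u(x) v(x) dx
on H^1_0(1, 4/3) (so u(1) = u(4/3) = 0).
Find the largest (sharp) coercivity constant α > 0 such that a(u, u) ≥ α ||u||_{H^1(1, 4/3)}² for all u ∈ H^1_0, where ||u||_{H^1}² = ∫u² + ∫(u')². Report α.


α = 1

Coercivity of a(·,·) on H^1_0(1, 4/3) means a(u, u) ≥ α ||u||_{H^1}² for every u ∈ H^1_0.
The interval has length L = 1/3, and Poincaré/coercivity depend only on L. Here a(u, u) = ∫(u')² + (4)·∫u².
Here c = 4 ≥ 1, so a(u,u) = ∫(u')² + c∫u² ≥ ∫(u')² + ∫u² = ||u||_{H^1}², i.e. α = 1 works. No larger α is possible: a(u,u) ≥ α||u||_{H^1}² means (1−α)∫(u')² ≥ (α−c)∫u², and for the modes u_n = sin(nπ(x−x₀)/L) (x₀ the left endpoint) one has ∫u_n²/∫(u_n')² = (L/(nπ))² → 0, so a(u_n,u_n)/||u_n||_{H^1}² → 1. Hence the optimal constant is α = 1.
Therefore α = 1.


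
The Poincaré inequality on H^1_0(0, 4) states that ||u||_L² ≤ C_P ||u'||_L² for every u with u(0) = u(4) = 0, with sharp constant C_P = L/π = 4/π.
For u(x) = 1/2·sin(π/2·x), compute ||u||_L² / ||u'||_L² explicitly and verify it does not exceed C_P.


||u||_L² / ||u'||_L² = 2/π < C_P = 4/π.

u(x) = 1/2·sin(π/2·x), so u'(x) = π*cos(π*x/2)/4.
Writing u(x) = A·sin(kπx/L) with A = 1/2 and k = 2, use ∫_0^L sin²(kπx/L) dx = L/2 and ∫_0^L cos²(kπx/L) dx = L/2.
u² = 1/4·sin²(π/2·x) and (u')² = π^2/16·cos²(π/2·x), and each of sin², cos² integrates to L/2 = 2 over (0, 4).
∫_0^4 u² dx = 1/2, so ||u||_L² = sqrt(2)/2.
∫_0^4 (u')² dx = π^2/8, so ||u'||_L² = sqrt(2)*π/4.
Ratio ||u||_L² / ||u'||_L² = 2/π.
Sharp Poincaré constant on H^1_0(0, 4) is C_P = L/π = 4/π, achieved by sin(π/4·x).
This is the k = 2 harmonic; the ratio L/(kπ) is strictly less than C_P = L/π, consistent with the sharp inequality ||u||_L² ≤ C_P ||u'||_L².


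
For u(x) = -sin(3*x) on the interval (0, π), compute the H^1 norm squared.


||u||_{H^1(0,π)}^2 = 5*π

u'(x) = -3*cos(3*x).
Expand u² and (u')² and integrate term by term on (0, π), using: for integers n ≥ 1, ∫_0^π sin²(nx) dx = ∫_0^π cos²(nx) dx = π/2; for n ≠ n', ∫_0^π sin(nx)sin(n'x) dx = ∫_0^π cos(nx)cos(n'x) dx = 0; and by product-to-sum, ∫_0^π sin(nx)cos(n'x) dx = ½∫_0^π [sin((n+n')x) + sin((n−n')x)] dx, which is 0 when n+n' is even and 2n/(n²−n'²) when n+n' is odd (it need not vanish on (0, π)).
  u² squared terms: (-1)²·∫sin(3x)² dx = 1·π/2 = π/2.
  So ∫_0^π u² dx = π/2.
  (u')² squared terms: (-3)²·∫cos(3x)² dx = 9·π/2 = 9*π/2.
  So ∫_0^π (u')² dx = 9*π/2.
||u||_{H^1}^2 = (π/2) + (9*π/2) = 5*π.


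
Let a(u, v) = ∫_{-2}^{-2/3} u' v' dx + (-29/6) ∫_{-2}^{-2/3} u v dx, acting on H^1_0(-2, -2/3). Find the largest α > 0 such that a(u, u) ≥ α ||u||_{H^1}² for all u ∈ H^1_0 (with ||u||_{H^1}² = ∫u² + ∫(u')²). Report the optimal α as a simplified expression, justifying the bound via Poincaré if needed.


α = (-232 + 27*π^2)/(3*(16 + 9*π^2))

Coercivity of a(·,·) on H^1_0(-2, -2/3) means a(u, u) ≥ α ||u||_{H^1}² for every u ∈ H^1_0.
The interval has length L = 4/3, and Poincaré/coercivity depend only on L. Here a(u, u) = ∫(u')² + (-29/6)·∫u².
Here c = -29/6 < 0 with |c| < (π/L)² = 9*π^2/16, so coercivity still holds. The condition a(u,u) ≥ α||u||_{H^1}² reads (1−α)∫(u')² ≥ (α−c)∫u². Any admissible α is ≤ 1 (rapidly oscillating u have ∫u²/∫(u')² → 0), and α = 1 would force 0 ≥ (1−c)∫u², impossible since c < 1; so 1−α > 0. By the sharp Poincaré inequality on H^1_0 of an interval of length L, ∫(u')² ≥ (π/L)²∫u² with equality for the first sine mode sin(π(x−x₀)/L) (x₀ the left endpoint), so the inequality holds for all u iff (1−α)(π/L)² ≥ α − c, i.e. α ≤ ((π/L)² + c)/((π/L)² + 1) = (1 + c(L/π)²)/(1 + (L/π)²). (Direct route, valid since c ≤ 0: Poincaré gives c∫u² ≥ c(L/π)²∫(u')², so a(u,u) ≥ (1 + c(L/π)²)∫(u')², while ||u||_{H^1}² ≤ (1 + (L/π)²)∫(u')²; dividing yields the same α.) With (π/L)² = 9*π^2/16 and c = -29/6, the largest admissible constant is α = ((π/L)² + c)/((π/L)² + 1).
Simplifying, α = (-232 + 27*π^2)/(3*(16 + 9*π^2)).


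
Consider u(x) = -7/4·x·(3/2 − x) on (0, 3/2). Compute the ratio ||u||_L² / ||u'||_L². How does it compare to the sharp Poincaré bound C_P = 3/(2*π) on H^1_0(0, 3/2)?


||u||_L² / ||u'||_L² = 3*sqrt(10)/20 < C_P = 3/(2*π).

u(x) = -7/4·x·(3/2 − x), so u'(x) = 7*x/2 - 21/8.
u(x) = -7/4·x·(3/2 − x) vanishes at x = 0 and x = 3/2, so u ∈ H^1_0(0, 3/2). Differentiate via the product rule and integrate the resulting polynomials term by term.
  ∫_0^3/2 u² dx = ∫_0^3/2 (49*x^4/16 - 147*x^3/16 + 441*x^2/64) dx. Term by term:
    ∫_0^3/2 49*x^4/16 dx = 11907/2560;  ∫_0^3/2 -147*x^3/16 dx = -11907/1024;  ∫_0^3/2 441*x^2/64 dx = 3969/512.
  Sum: 11907/2560 − 11907/1024 + 3969/512 = 3969/5120.
  ∫_0^3/2 (u')² dx = ∫_0^3/2 (49*x^2/4 - 147*x/8 + 441/64) dx. Term by term:
    ∫_0^3/2 49*x^2/4 dx = 441/32;  ∫_0^3/2 -147*x/8 dx = -1323/64;  ∫_0^3/2 441/64 dx = 1323/128.
  Sum: 441/32 − 1323/64 + 1323/128 = 441/128.
∫_0^3/2 u² dx = 3969/5120, so ||u||_L² = 63*sqrt(5)/160.
∫_0^3/2 (u')² dx = 441/128, so ||u'||_L² = 21*sqrt(2)/16.
Ratio ||u||_L² / ||u'||_L² = 3*sqrt(10)/20.
Sharp Poincaré constant on H^1_0(0, 3/2) is C_P = L/π = 3/(2*π), achieved by sin(2*π/3·x).
A polynomial bump cannot attain the sharp Poincaré constant (only the first sine eigenfunction does), so the ratio is strictly less than C_P, consistent with ||u||_L² ≤ C_P ||u'||_L².


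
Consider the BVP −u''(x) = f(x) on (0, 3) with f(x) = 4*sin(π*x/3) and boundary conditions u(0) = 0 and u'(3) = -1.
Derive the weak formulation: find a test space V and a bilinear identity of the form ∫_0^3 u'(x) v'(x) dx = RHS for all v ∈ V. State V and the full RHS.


V = {v ∈ H^1(0, 3) : v(0) = 0} (test functions vanish at x = 0 where u is specified); weak form: ∫_0^3 u'v' dx = ∫_0^3 (4*sin(π*x/3)) v dx − v(3) for all v ∈ V.

Multiply both sides by a test function v and integrate from 0 to 3:
  ∫_0^3 −u''(x) v(x) dx = ∫_0^3 f(x) v(x) dx.
Integrate the LHS by parts once:
  ∫_0^3 −u'' v dx = −[u'(x) v(x)]_0^3 + ∫_0^3 u'(x) v'(x) dx.
Thus ∫_0^3 u'(x) v'(x) dx = ∫_0^3 f(x) v(x) dx + [u'(x) v(x)]_0^3.
Choose V so that boundary terms are either known or forced to vanish.
Mixed BC: u(0) = 0 (Dirichlet) and u'(3) = -1 (Neumann). Define V = {v ∈ H^1(0, 3) : v(0) = 0}. Then [u' v]_0^3 = u'(3)·v(3) − u'(0)·0 = − v(3).
Weak formulation: find u (satisfying any essential BC) such that ∫_0^3 u'(x) v'(x) dx = ∫_0^3 f v dx − v(3) for all v ∈ V (Dirichlet at 0 absorbed into V; Neumann datum at x = 3 contributes the boundary term).
Substituting f(x) = 4*sin(π*x/3), the right-hand side is ∫_0^3 (4*sin(π*x/3)) v dx − v(3).


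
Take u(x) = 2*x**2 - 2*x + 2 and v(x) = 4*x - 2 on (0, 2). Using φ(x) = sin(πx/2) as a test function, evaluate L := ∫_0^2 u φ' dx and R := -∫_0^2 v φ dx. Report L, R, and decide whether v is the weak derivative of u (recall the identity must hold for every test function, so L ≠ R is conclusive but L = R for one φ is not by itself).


LHS = -8/π, RHS = -8/π. Yes, v = u' weakly.

u(x) = 2*x**2 - 2*x + 2, classical derivative u'(x) = 4*x - 2.
φ(x) = sin(πx/2), so φ'(x) = π*cos(π*x/2)/2.
Note φ(0) = φ(2) = 0, so the boundary term u·φ vanishes.
LHS = ∫_0^2 u(x) φ'(x) dx = ∫_0^2 (π*x^2*cos(π*x/2) - π*x*cos(π*x/2) + π*cos(π*x/2)) dx. Term by term:
  ∫_0^2 π*cos(π*x/2) dx = 0;  ∫_0^2 π*x^2*cos(π*x/2) dx = -16/π;  ∫_0^2 -π*x*cos(π*x/2) dx = 8/π.
Sum: 0 − 16/π + 8/π = -8/π.
So LHS = -8/π.
∫_0^2 v(x) φ(x) dx = ∫_0^2 (4*x*sin(π*x/2) - 2*sin(π*x/2)) dx. Term by term:
  ∫_0^2 -2*sin(π*x/2) dx = -8/π;  ∫_0^2 4*x*sin(π*x/2) dx = 16/π.
Sum: -8/π + 16/π = 8/π.
So RHS = -∫_0^2 v(x) φ(x) dx = -8/π.
LHS = RHS, so the identity holds for this test φ.
Moreover u is smooth here and v(x) = u'(x) = 4*x - 2 pointwise, so the identity holds for every test function. Hence v is the weak derivative of u.


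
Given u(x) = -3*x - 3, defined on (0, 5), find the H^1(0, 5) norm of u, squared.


||u||_{H^1}^2 = 690

The H^1 norm (squared) on an interval (0, L) is
  ||u||_{H^1}^2 = ∫_0^L u(x)^2 dx + ∫_0^L u'(x)^2 dx.
Compute u'(x) = -3.
Then u(x)^2 = 9*x**2 + 18*x + 9 and u'(x)^2 = 9.
Integrate each monomial from 0 to 5 using ∫_0^5 c·x^n dx = c·5^(n+1)/(n+1):
  ∫_0^5 u(x)^2 dx = ∫_0^5 (9*x^2 + 18*x + 9) dx. Term by term:
    ∫_0^5 9*x^2 dx = 375;  ∫_0^5 18*x dx = 225;  ∫_0^5 9 dx = 45.
  Sum: 375 + 225 + 45 = 645.
  ∫_0^5 u'(x)^2 dx = ∫_0^5 (9) dx. Term by term:
    ∫_0^5 9 dx = 45.
Adding: ||u||_{H^1}^2 = 645 + 45 = 690.


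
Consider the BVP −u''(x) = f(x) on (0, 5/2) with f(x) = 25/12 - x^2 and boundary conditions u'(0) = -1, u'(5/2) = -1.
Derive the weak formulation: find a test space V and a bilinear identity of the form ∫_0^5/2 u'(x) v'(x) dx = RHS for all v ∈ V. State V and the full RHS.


V = H^1(0, 5/2) (v unrestricted at boundary; u is determined up to an additive constant); weak form: ∫_0^5/2 u'v' dx = ∫_0^5/2 (25/12 - x^2) v dx − v(5/2) + v(0) for all v ∈ V.

Multiply both sides by a test function v and integrate from 0 to 5/2:
  ∫_0^5/2 −u''(x) v(x) dx = ∫_0^5/2 f(x) v(x) dx.
Integrate the LHS by parts once:
  ∫_0^5/2 −u'' v dx = −[u'(x) v(x)]_0^5/2 + ∫_0^5/2 u'(x) v'(x) dx.
Thus ∫_0^5/2 u'(x) v'(x) dx = ∫_0^5/2 f(x) v(x) dx + [u'(x) v(x)]_0^5/2.
Choose V so that boundary terms are either known or forced to vanish.
u has inhomogeneous Neumann u'(0) = -1, u'(5/2) = -1. [u' v]_0^5/2 = (-1)·v(5/2) − (-1)·v(0) = − v(5/2) + v(0). Take V = H^1(0, 5/2); boundary term becomes part of RHS.
Weak formulation: find u (satisfying any essential BC) such that ∫_0^5/2 u'(x) v'(x) dx = ∫_0^5/2 f v dx − v(5/2) + v(0) for all v ∈ V (Neumann data are natural BCs: they enter the RHS as boundary terms).
Substituting f(x) = 25/12 - x^2, the right-hand side is ∫_0^5/2 (25/12 - x^2) v dx − v(5/2) + v(0).
Compatibility check (pure Neumann): taking v ≡ 1 ∈ V gives 0 = ∫_0^5/2 f dx + (-1) − (-1), i.e. ∫_0^5/2 f dx must equal u'(0) − u'(5/2) = 0. Indeed ∫_0^5/2 (25/12 - x^2) dx = 0, so the data are compatible. The solution is then unique only up to an additive constant (fix it e.g. by requiring ∫_0^5/2 u dx = 0).


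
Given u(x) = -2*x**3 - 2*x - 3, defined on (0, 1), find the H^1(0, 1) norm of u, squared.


||u||_{H^1}^2 = 4274/105

The H^1 norm (squared) on an interval (0, L) is
  ||u||_{H^1}^2 = ∫_0^L u(x)^2 dx + ∫_0^L u'(x)^2 dx.
Compute u'(x) = -6*x**2 - 2.
Then u(x)^2 = 4*x**6 + 8*x**4 + 12*x**3 + 4*x**2 + 12*x + 9 and u'(x)^2 = 36*x**4 + 24*x**2 + 4.
Integrate each monomial from 0 to 1 using ∫_0^1 c·x^n dx = c·1^(n+1)/(n+1):
  ∫_0^1 u(x)^2 dx = ∫_0^1 (4*x^6 + 8*x^4 + 12*x^3 + 4*x^2 + 12*x + 9) dx. Term by term:
    ∫_0^1 4*x^6 dx = 4/7;  ∫_0^1 8*x^4 dx = 8/5;  ∫_0^1 12*x^3 dx = 3;
    ∫_0^1 4*x^2 dx = 4/3;  ∫_0^1 12*x dx = 6;  ∫_0^1 9 dx = 9.
  Sum: 4/7 + 8/5 + 3 + 4/3 + 6 + 9 = 2258/105.
  ∫_0^1 u'(x)^2 dx = ∫_0^1 (36*x^4 + 24*x^2 + 4) dx. Term by term:
    ∫_0^1 36*x^4 dx = 36/5;  ∫_0^1 24*x^2 dx = 8;  ∫_0^1 4 dx = 4.
  Sum: 36/5 + 8 + 4 = 96/5.
Adding: ||u||_{H^1}^2 = 2258/105 + 96/5 = 4274/105.


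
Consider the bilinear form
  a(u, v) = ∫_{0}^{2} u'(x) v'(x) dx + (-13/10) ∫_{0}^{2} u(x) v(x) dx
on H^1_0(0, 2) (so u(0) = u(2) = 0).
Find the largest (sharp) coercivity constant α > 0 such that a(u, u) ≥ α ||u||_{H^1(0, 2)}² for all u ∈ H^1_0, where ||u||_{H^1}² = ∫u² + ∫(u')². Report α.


α = (-26/5 + π^2)/(4 + π^2)

Coercivity of a(·,·) on H^1_0(0, 2) means a(u, u) ≥ α ||u||_{H^1}² for every u ∈ H^1_0.
The interval has length L = 2, and Poincaré/coercivity depend only on L. Here a(u, u) = ∫(u')² + (-13/10)·∫u².
Here c = -13/10 < 0 with |c| < (π/L)² = π^2/4, so coercivity still holds. The condition a(u,u) ≥ α||u||_{H^1}² reads (1−α)∫(u')² ≥ (α−c)∫u². Any admissible α is ≤ 1 (rapidly oscillating u have ∫u²/∫(u')² → 0), and α = 1 would force 0 ≥ (1−c)∫u², impossible since c < 1; so 1−α > 0. By the sharp Poincaré inequality on H^1_0 of an interval of length L, ∫(u')² ≥ (π/L)²∫u² with equality for the first sine mode sin(π(x−x₀)/L) (x₀ the left endpoint), so the inequality holds for all u iff (1−α)(π/L)² ≥ α − c, i.e. α ≤ ((π/L)² + c)/((π/L)² + 1) = (1 + c(L/π)²)/(1 + (L/π)²). (Direct route, valid since c ≤ 0: Poincaré gives c∫u² ≥ c(L/π)²∫(u')², so a(u,u) ≥ (1 + c(L/π)²)∫(u')², while ||u||_{H^1}² ≤ (1 + (L/π)²)∫(u')²; dividing yields the same α.) With (π/L)² = π^2/4 and c = -13/10, the largest admissible constant is α = ((π/L)² + c)/((π/L)² + 1).
Simplifying, α = (-26/5 + π^2)/(4 + π^2).


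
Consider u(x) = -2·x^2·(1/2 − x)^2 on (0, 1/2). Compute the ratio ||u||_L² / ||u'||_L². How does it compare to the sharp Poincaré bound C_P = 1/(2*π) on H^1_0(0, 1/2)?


||u||_L² / ||u'||_L² = sqrt(3)/12 < C_P = 1/(2*π).

u(x) = -2·x^2·(1/2 − x)^2, so u'(x) = x*(-8*x^2 + 6*x - 1).
u(x) = -2·x^2·(1/2 − x)^2 vanishes at x = 0 and x = 1/2, so u ∈ H^1_0(0, 1/2). Differentiate via the product rule and integrate the resulting polynomials term by term.
  ∫_0^1/2 u² dx = ∫_0^1/2 (4*x^8 - 8*x^7 + 6*x^6 - 2*x^5 + x^4/4) dx. Term by term:
    ∫_0^1/2 4*x^8 dx = 1/1152;  ∫_0^1/2 -8*x^7 dx = -1/256;  ∫_0^1/2 6*x^6 dx = 3/448;
    ∫_0^1/2 -2*x^5 dx = -1/192;  ∫_0^1/2 x^4/4 dx = 1/640.
  Sum: 1/1152 − 1/256 + 3/448 − 1/192 + 1/640 = 1/80640.
  ∫_0^1/2 (u')² dx = ∫_0^1/2 (64*x^6 - 96*x^5 + 52*x^4 - 12*x^3 + x^2) dx. Term by term:
    ∫_0^1/2 64*x^6 dx = 1/14;  ∫_0^1/2 -96*x^5 dx = -1/4;  ∫_0^1/2 52*x^4 dx = 13/40;
    ∫_0^1/2 -12*x^3 dx = -3/16;  ∫_0^1/2 x^2 dx = 1/24.
  Sum: 1/14 − 1/4 + 13/40 − 3/16 + 1/24 = 1/1680.
∫_0^1/2 u² dx = 1/80640, so ||u||_L² = sqrt(35)/1680.
∫_0^1/2 (u')² dx = 1/1680, so ||u'||_L² = sqrt(105)/420.
Ratio ||u||_L² / ||u'||_L² = sqrt(3)/12.
Sharp Poincaré constant on H^1_0(0, 1/2) is C_P = L/π = 1/(2*π), achieved by sin(2*π·x).
A polynomial bump cannot attain the sharp Poincaré constant (only the first sine eigenfunction does), so the ratio is strictly less than C_P, consistent with ||u||_L² ≤ C_P ||u'||_L².


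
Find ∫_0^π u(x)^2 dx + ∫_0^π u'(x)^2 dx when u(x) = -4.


||u||_{H^1(0,π)}^2 = 16*π

u'(x) = 0.
Expand u² and (u')² and integrate term by term on (0, π), using: for integers n ≥ 1, ∫_0^π sin²(nx) dx = ∫_0^π cos²(nx) dx = π/2; for n ≠ n', ∫_0^π sin(nx)sin(n'x) dx = ∫_0^π cos(nx)cos(n'x) dx = 0; and by product-to-sum, ∫_0^π sin(nx)cos(n'x) dx = ½∫_0^π [sin((n+n')x) + sin((n−n')x)] dx, which is 0 when n+n' is even and 2n/(n²−n'²) when n+n' is odd (it need not vanish on (0, π)). For the constant mode: ∫_0^π 1 dx = π, ∫_0^π cos(nx) dx = 0, ∫_0^π sin(nx) dx = (1−(−1)^n)/n.
  u² squared terms: (-4)²·∫1 dx = 16·π = 16*π.
  So ∫_0^π u² dx = 16*π.
  u' ≡ 0, so ∫_0^π (u')² dx = 0.
||u||_{H^1}^2 = (16*π) + (0) = 16*π.


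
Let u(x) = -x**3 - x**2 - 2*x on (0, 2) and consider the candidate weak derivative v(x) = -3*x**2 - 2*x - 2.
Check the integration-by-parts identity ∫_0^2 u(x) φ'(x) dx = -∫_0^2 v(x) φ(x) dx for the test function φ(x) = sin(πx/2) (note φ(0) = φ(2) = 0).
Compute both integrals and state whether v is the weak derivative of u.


LHS = -96/π^3 + 40/π, RHS = -96/π^3 + 40/π. Yes, v = u' weakly.

u(x) = -x**3 - x**2 - 2*x, classical derivative u'(x) = -3*x**2 - 2*x - 2.
φ(x) = sin(πx/2), so φ'(x) = π*cos(π*x/2)/2.
Note φ(0) = φ(2) = 0, so the boundary term u·φ vanishes.
LHS = ∫_0^2 u(x) φ'(x) dx = ∫_0^2 (-π*x^3*cos(π*x/2)/2 - π*x^2*cos(π*x/2)/2 - π*x*cos(π*x/2)) dx. Term by term:
  ∫_0^2 -π*x*cos(π*x/2) dx = 8/π;  ∫_0^2 -π*x^2*cos(π*x/2)/2 dx = 8/π;  ∫_0^2 -π*x^3*cos(π*x/2)/2 dx = -96/π^3 + 24/π.
Sum: 8/π + 8/π + -96/π^3 + 24/π = -96/π^3 + 40/π.
So LHS = -96/π^3 + 40/π.
∫_0^2 v(x) φ(x) dx = ∫_0^2 (-3*x^2*sin(π*x/2) - 2*x*sin(π*x/2) - 2*sin(π*x/2)) dx. Term by term:
  ∫_0^2 -2*sin(π*x/2) dx = -8/π;  ∫_0^2 -3*x^2*sin(π*x/2) dx = -24/π + 96/π^3;  ∫_0^2 -2*x*sin(π*x/2) dx = -8/π.
Sum: -8/π + -24/π + 96/π^3 − 8/π = -40/π + 96/π^3.
So RHS = -∫_0^2 v(x) φ(x) dx = -96/π^3 + 40/π.
LHS = RHS, so the identity holds for this test φ.
Moreover u is smooth here and v(x) = u'(x) = -3*x**2 - 2*x - 2 pointwise, so the identity holds for every test function. Hence v is the weak derivative of u.


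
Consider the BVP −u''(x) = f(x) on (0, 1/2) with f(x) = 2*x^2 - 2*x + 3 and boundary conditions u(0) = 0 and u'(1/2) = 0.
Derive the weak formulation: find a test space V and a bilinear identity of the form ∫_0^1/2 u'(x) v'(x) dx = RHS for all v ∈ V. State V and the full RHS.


V = {v ∈ H^1(0, 1/2) : v(0) = 0} (test functions vanish at x = 0 where u is specified); weak form: ∫_0^1/2 u'v' dx = ∫_0^1/2 (2*x^2 - 2*x + 3) v dx for all v ∈ V.

Multiply both sides by a test function v and integrate from 0 to 1/2:
  ∫_0^1/2 −u''(x) v(x) dx = ∫_0^1/2 f(x) v(x) dx.
Integrate the LHS by parts once:
  ∫_0^1/2 −u'' v dx = −[u'(x) v(x)]_0^1/2 + ∫_0^1/2 u'(x) v'(x) dx.
Thus ∫_0^1/2 u'(x) v'(x) dx = ∫_0^1/2 f(x) v(x) dx + [u'(x) v(x)]_0^1/2.
Choose V so that boundary terms are either known or forced to vanish.
Mixed BC: u(0) = 0 (Dirichlet) and u'(1/2) = 0 (Neumann). Define V = {v ∈ H^1(0, 1/2) : v(0) = 0}. Then [u' v]_0^1/2 = u'(1/2)·v(1/2) − u'(0)·0 = 0.
Weak formulation: find u (satisfying any essential BC) such that ∫_0^1/2 u'(x) v'(x) dx = ∫_0^1/2 f v dx for all v ∈ V (Dirichlet at 0 absorbed into V; the Neumann datum at x = 1/2 is zero, so no boundary term remains).
Substituting f(x) = 2*x^2 - 2*x + 3, the right-hand side is ∫_0^1/2 (2*x^2 - 2*x + 3) v dx.


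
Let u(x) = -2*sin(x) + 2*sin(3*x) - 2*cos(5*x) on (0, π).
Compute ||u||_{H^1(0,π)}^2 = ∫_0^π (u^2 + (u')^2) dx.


||u||_{H^1(0,π)}^2 = 76*π

u'(x) = 10*sin(5*x) - 2*cos(x) + 6*cos(3*x).
Expand u² and (u')² and integrate term by term on (0, π), using: for integers n ≥ 1, ∫_0^π sin²(nx) dx = ∫_0^π cos²(nx) dx = π/2; for n ≠ n', ∫_0^π sin(nx)sin(n'x) dx = ∫_0^π cos(nx)cos(n'x) dx = 0; and by product-to-sum, ∫_0^π sin(nx)cos(n'x) dx = ½∫_0^π [sin((n+n')x) + sin((n−n')x)] dx, which is 0 when n+n' is even and 2n/(n²−n'²) when n+n' is odd (it need not vanish on (0, π)).
  u² squared terms: (-2)²·∫cos(5x)² dx = 4·π/2 = 2*π;  (-2)²·∫sin(x)² dx = 4·π/2 = 2*π;  (2)²·∫sin(3x)² dx = 4·π/2 = 2*π.
  u² cross terms: 2·(-2)·(-2)·∫cos(5x)·sin(x) dx = 8·(0) = 0;  2·(-2)·(2)·∫cos(5x)·sin(3x) dx = -8·(0) = 0;  2·(-2)·(2)·∫sin(x)·sin(3x) dx = -8·(0) = 0.
  So ∫_0^π u² dx = 2*π + 2*π + 2*π + 0 + 0 + 0 = 6*π.
  (u')² squared terms: (-2)²·∫cos(x)² dx = 4·π/2 = 2*π;  (6)²·∫cos(3x)² dx = 36·π/2 = 18*π;  (10)²·∫sin(5x)² dx = 100·π/2 = 50*π.
  (u')² cross terms: 2·(-2)·(6)·∫cos(x)·cos(3x) dx = -24·(0) = 0;  2·(-2)·(10)·∫cos(x)·sin(5x) dx = -40·(0) = 0;  2·(6)·(10)·∫cos(3x)·sin(5x) dx = 120·(0) = 0.
  So ∫_0^π (u')² dx = 2*π + 18*π + 50*π + 0 + 0 + 0 = 70*π.
||u||_{H^1}^2 = (6*π) + (70*π) = 76*π.


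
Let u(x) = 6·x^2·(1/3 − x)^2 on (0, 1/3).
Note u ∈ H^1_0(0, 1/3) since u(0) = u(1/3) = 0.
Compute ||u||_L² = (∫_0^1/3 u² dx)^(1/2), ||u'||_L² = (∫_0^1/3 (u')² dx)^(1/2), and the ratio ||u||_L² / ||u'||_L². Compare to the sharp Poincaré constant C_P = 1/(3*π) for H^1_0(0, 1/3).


||u||_L² / ||u'||_L² = sqrt(3)/18 < C_P = 1/(3*π).

u(x) = 6·x^2·(1/3 − x)^2, so u'(x) = 4*x*(3*x - 1)*(6*x - 1)/3.
u(x) = 6·x^2·(1/3 − x)^2 vanishes at x = 0 and x = 1/3, so u ∈ H^1_0(0, 1/3). Differentiate via the product rule and integrate the resulting polynomials term by term.
  ∫_0^1/3 u² dx = ∫_0^1/3 (36*x^8 - 48*x^7 + 24*x^6 - 16*x^5/3 + 4*x^4/9) dx. Term by term:
    ∫_0^1/3 36*x^8 dx = 4/19683;  ∫_0^1/3 -48*x^7 dx = -2/2187;  ∫_0^1/3 24*x^6 dx = 8/5103;
    ∫_0^1/3 -16*x^5/3 dx = -8/6561;  ∫_0^1/3 4*x^4/9 dx = 4/10935.
  Sum: 4/19683 − 2/2187 + 8/5103 − 8/6561 + 4/10935 = 2/688905.
  ∫_0^1/3 (u')² dx = ∫_0^1/3 (576*x^6 - 576*x^5 + 208*x^4 - 32*x^3 + 16*x^2/9) dx. Term by term:
    ∫_0^1/3 576*x^6 dx = 64/1701;  ∫_0^1/3 -576*x^5 dx = -32/243;  ∫_0^1/3 208*x^4 dx = 208/1215;
    ∫_0^1/3 -32*x^3 dx = -8/81;  ∫_0^1/3 16*x^2/9 dx = 16/729.
  Sum: 64/1701 − 32/243 + 208/1215 − 8/81 + 16/729 = 8/25515.
∫_0^1/3 u² dx = 2/688905, so ||u||_L² = sqrt(210)/8505.
∫_0^1/3 (u')² dx = 8/25515, so ||u'||_L² = 2*sqrt(70)/945.
Ratio ||u||_L² / ||u'||_L² = sqrt(3)/18.
Sharp Poincaré constant on H^1_0(0, 1/3) is C_P = L/π = 1/(3*π), achieved by sin(3*π·x).
A polynomial bump cannot attain the sharp Poincaré constant (only the first sine eigenfunction does), so the ratio is strictly less than C_P, consistent with ||u||_L² ≤ C_P ||u'||_L².


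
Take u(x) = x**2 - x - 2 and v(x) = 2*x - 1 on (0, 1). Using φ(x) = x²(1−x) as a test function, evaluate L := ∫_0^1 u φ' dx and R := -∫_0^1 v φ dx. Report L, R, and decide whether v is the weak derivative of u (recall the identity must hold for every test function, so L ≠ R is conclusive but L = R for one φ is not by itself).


LHS = -1/60, RHS = -1/60. Yes, v = u' weakly.

u(x) = x**2 - x - 2, classical derivative u'(x) = 2*x - 1.
φ(x) = x²(1−x), so φ'(x) = x*(2 - 3*x).
Note φ(0) = φ(1) = 0, so the boundary term u·φ vanishes.
LHS = ∫_0^1 u(x) φ'(x) dx = ∫_0^1 (-3*x^4 + 5*x^3 + 4*x^2 - 4*x) dx. Term by term:
  ∫_0^1 -3*x^4 dx = -3/5;  ∫_0^1 5*x^3 dx = 5/4;  ∫_0^1 4*x^2 dx = 4/3;
  ∫_0^1 -4*x dx = -2.
Sum: -3/5 + 5/4 + 4/3 − 2 = -1/60.
So LHS = -1/60.
∫_0^1 v(x) φ(x) dx = ∫_0^1 (-2*x^4 + 3*x^3 - x^2) dx. Term by term:
  ∫_0^1 -2*x^4 dx = -2/5;  ∫_0^1 3*x^3 dx = 3/4;  ∫_0^1 -x^2 dx = -1/3.
Sum: -2/5 + 3/4 − 1/3 = 1/60.
So RHS = -∫_0^1 v(x) φ(x) dx = -1/60.
LHS = RHS, so the identity holds for this test φ.
Moreover u is smooth here and v(x) = u'(x) = 2*x - 1 pointwise, so the identity holds for every test function. Hence v is the weak derivative of u.


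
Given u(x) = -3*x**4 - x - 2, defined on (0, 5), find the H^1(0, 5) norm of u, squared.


||u||_{H^1}^2 = 75332450/21

The H^1 norm (squared) on an interval (0, L) is
  ||u||_{H^1}^2 = ∫_0^L u(x)^2 dx + ∫_0^L u'(x)^2 dx.
Compute u'(x) = -12*x**3 - 1.
Then u(x)^2 = 9*x**8 + 6*x**5 + 12*x**4 + x**2 + 4*x + 4 and u'(x)^2 = 144*x**6 + 24*x**3 + 1.
Integrate each monomial from 0 to 5 using ∫_0^5 c·x^n dx = c·5^(n+1)/(n+1):
  ∫_0^5 u(x)^2 dx = ∫_0^5 (9*x^8 + 6*x^5 + 12*x^4 + x^2 + 4*x + 4) dx. Term by term:
    ∫_0^5 9*x^8 dx = 1953125;  ∫_0^5 6*x^5 dx = 15625;  ∫_0^5 12*x^4 dx = 7500;
    ∫_0^5 x^2 dx = 125/3;  ∫_0^5 4*x dx = 50;  ∫_0^5 4 dx = 20.
  Sum: 1953125 + 15625 + 7500 + 125/3 + 50 + 20 = 5929085/3.
  ∫_0^5 u'(x)^2 dx = ∫_0^5 (144*x^6 + 24*x^3 + 1) dx. Term by term:
    ∫_0^5 144*x^6 dx = 11250000/7;  ∫_0^5 24*x^3 dx = 3750;  ∫_0^5 1 dx = 5.
  Sum: 11250000/7 + 3750 + 5 = 11276285/7.
Adding: ||u||_{H^1}^2 = 5929085/3 + 11276285/7 = 75332450/21.


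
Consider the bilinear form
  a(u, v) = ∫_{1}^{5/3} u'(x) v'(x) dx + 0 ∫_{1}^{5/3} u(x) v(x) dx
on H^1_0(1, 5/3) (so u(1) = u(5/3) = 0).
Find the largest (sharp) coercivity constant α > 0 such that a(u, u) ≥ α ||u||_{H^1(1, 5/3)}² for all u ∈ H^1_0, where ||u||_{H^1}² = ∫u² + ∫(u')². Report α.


α = 9*π^2/(4 + 9*π^2)

Coercivity of a(·,·) on H^1_0(1, 5/3) means a(u, u) ≥ α ||u||_{H^1}² for every u ∈ H^1_0.
The interval has length L = 2/3, and Poincaré/coercivity depend only on L. Here a(u, u) = ∫(u')² + (0)·∫u².
Here c = 0, so a(u,u) = ∫(u')² alone. The condition a(u,u) ≥ α||u||_{H^1}² reads (1−α)∫(u')² ≥ (α−c)∫u². Any admissible α is ≤ 1 (rapidly oscillating u have ∫u²/∫(u')² → 0), and α = 1 would force 0 ≥ (1−c)∫u², impossible since c < 1; so 1−α > 0. By the sharp Poincaré inequality on H^1_0 of an interval of length L, ∫(u')² ≥ (π/L)²∫u² with equality for the first sine mode sin(π(x−x₀)/L) (x₀ the left endpoint), so the inequality holds for all u iff (1−α)(π/L)² ≥ α − c, i.e. α ≤ ((π/L)² + c)/((π/L)² + 1) = (1 + c(L/π)²)/(1 + (L/π)²). (Direct route, valid since c ≤ 0: Poincaré gives c∫u² ≥ c(L/π)²∫(u')², so a(u,u) ≥ (1 + c(L/π)²)∫(u')², while ||u||_{H^1}² ≤ (1 + (L/π)²)∫(u')²; dividing yields the same α.) With (π/L)² = 9*π^2/4 and c = 0, the largest admissible constant is α = ((π/L)² + c)/((π/L)² + 1).
Simplifying, α = 9*π^2/(4 + 9*π^2).


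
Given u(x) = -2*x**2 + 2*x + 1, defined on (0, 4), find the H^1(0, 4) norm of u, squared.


||u||_{H^1}^2 = 8588/15

The H^1 norm (squared) on an interval (0, L) is
  ||u||_{H^1}^2 = ∫_0^L u(x)^2 dx + ∫_0^L u'(x)^2 dx.
Compute u'(x) = 2 - 4*x.
Then u(x)^2 = 4*x**4 - 8*x**3 + 4*x + 1 and u'(x)^2 = 16*x**2 - 16*x + 4.
Integrate each monomial from 0 to 4 using ∫_0^4 c·x^n dx = c·4^(n+1)/(n+1):
  ∫_0^4 u(x)^2 dx = ∫_0^4 (4*x^4 - 8*x^3 + 4*x + 1) dx. Term by term:
    ∫_0^4 4*x^4 dx = 4096/5;  ∫_0^4 -8*x^3 dx = -512;  ∫_0^4 4*x dx = 32;
    ∫_0^4 1 dx = 4.
  Sum: 4096/5 − 512 + 32 + 4 = 1716/5.
  ∫_0^4 u'(x)^2 dx = ∫_0^4 (16*x^2 - 16*x + 4) dx. Term by term:
    ∫_0^4 16*x^2 dx = 1024/3;  ∫_0^4 -16*x dx = -128;  ∫_0^4 4 dx = 16.
  Sum: 1024/3 − 128 + 16 = 688/3.
Adding: ||u||_{H^1}^2 = 1716/5 + 688/3 = 8588/15.


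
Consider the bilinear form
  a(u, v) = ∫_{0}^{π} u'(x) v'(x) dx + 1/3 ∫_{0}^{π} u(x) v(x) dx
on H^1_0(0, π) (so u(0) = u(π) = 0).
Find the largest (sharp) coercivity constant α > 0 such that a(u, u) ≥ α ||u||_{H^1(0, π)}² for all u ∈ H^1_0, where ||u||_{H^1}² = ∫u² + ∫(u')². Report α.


α = 2/3

Coercivity of a(·,·) on H^1_0(0, π) means a(u, u) ≥ α ||u||_{H^1}² for every u ∈ H^1_0.
The interval has length L = π, and Poincaré/coercivity depend only on L. Here a(u, u) = ∫(u')² + (1/3)·∫u².
Here 0 < c = 1/3 < 1. The condition a(u,u) ≥ α||u||_{H^1}² reads (1−α)∫(u')² ≥ (α−c)∫u². Any admissible α is ≤ 1 (rapidly oscillating u have ∫u²/∫(u')² → 0), and α = 1 would force 0 ≥ (1−c)∫u², impossible since c < 1; so 1−α > 0. By the sharp Poincaré inequality on H^1_0 of an interval of length L, ∫(u')² ≥ (π/L)²∫u² with equality for the first sine mode sin(π(x−x₀)/L) (x₀ the left endpoint), so the inequality holds for all u iff (1−α)(π/L)² ≥ α − c, i.e. α ≤ ((π/L)² + c)/((π/L)² + 1) = (1 + c(L/π)²)/(1 + (L/π)²). With (π/L)² = 1 and c = 1/3, the largest admissible constant is α = ((π/L)² + c)/((π/L)² + 1).
Simplifying, α = 2/3.


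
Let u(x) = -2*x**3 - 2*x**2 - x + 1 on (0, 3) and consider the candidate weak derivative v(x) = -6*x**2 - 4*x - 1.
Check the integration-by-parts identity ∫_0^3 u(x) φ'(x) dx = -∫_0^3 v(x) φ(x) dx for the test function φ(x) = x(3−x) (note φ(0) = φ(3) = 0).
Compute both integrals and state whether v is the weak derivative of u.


LHS = 522/5, RHS = 522/5. Yes, v = u' weakly.

u(x) = -2*x**3 - 2*x**2 - x + 1, classical derivative u'(x) = -6*x**2 - 4*x - 1.
φ(x) = x(3−x), so φ'(x) = 3 - 2*x.
Note φ(0) = φ(3) = 0, so the boundary term u·φ vanishes.
LHS = ∫_0^3 u(x) φ'(x) dx = ∫_0^3 (4*x^4 - 2*x^3 - 4*x^2 - 5*x + 3) dx. Term by term:
  ∫_0^3 4*x^4 dx = 972/5;  ∫_0^3 -2*x^3 dx = -81/2;  ∫_0^3 -4*x^2 dx = -36;
  ∫_0^3 -5*x dx = -45/2;  ∫_0^3 3 dx = 9.
Sum: 972/5 − 81/2 − 36 − 45/2 + 9 = 522/5.
So LHS = 522/5.
∫_0^3 v(x) φ(x) dx = ∫_0^3 (6*x^4 - 14*x^3 - 11*x^2 - 3*x) dx. Term by term:
  ∫_0^3 6*x^4 dx = 1458/5;  ∫_0^3 -14*x^3 dx = -567/2;  ∫_0^3 -11*x^2 dx = -99;
  ∫_0^3 -3*x dx = -27/2.
Sum: 1458/5 − 567/2 − 99 − 27/2 = -522/5.
So RHS = -∫_0^3 v(x) φ(x) dx = 522/5.
LHS = RHS, so the identity holds for this test φ.
Moreover u is smooth here and v(x) = u'(x) = -6*x**2 - 4*x - 1 pointwise, so the identity holds for every test function. Hence v is the weak derivative of u.


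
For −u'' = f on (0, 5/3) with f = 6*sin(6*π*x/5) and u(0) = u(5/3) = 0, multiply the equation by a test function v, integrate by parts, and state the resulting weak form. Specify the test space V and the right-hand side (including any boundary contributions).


V = H^1_0(0, 5/3) (so v(0) = v(5/3) = 0); weak form: ∫_0^5/3 u'v' dx = ∫_0^5/3 (6*sin(6*π*x/5)) v dx for all v ∈ V.

Multiply both sides by a test function v and integrate from 0 to 5/3:
  ∫_0^5/3 −u''(x) v(x) dx = ∫_0^5/3 f(x) v(x) dx.
Integrate the LHS by parts once:
  ∫_0^5/3 −u'' v dx = −[u'(x) v(x)]_0^5/3 + ∫_0^5/3 u'(x) v'(x) dx.
Thus ∫_0^5/3 u'(x) v'(x) dx = ∫_0^5/3 f(x) v(x) dx + [u'(x) v(x)]_0^5/3.
Choose V so that boundary terms are either known or forced to vanish.
u is Dirichlet: u(0) = u(5/3) = 0. Let V = H^1_0(0, 5/3); then v(0) = v(5/3) = 0, and [u' v]_0^5/3 = 0.
Weak formulation: find u (satisfying any essential BC) such that ∫_0^5/3 u'(x) v'(x) dx = ∫_0^5/3 f v dx for all v ∈ V.
Substituting f(x) = 6*sin(6*π*x/5), the right-hand side is ∫_0^5/3 (6*sin(6*π*x/5)) v dx.


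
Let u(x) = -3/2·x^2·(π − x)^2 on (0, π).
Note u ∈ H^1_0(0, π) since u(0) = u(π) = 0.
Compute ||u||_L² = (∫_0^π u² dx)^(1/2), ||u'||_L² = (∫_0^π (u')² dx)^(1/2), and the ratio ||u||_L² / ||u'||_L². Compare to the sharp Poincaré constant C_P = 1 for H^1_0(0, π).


||u||_L² / ||u'||_L² = sqrt(3)*π/6 < C_P = 1.

u(x) = -3/2·x^2·(π − x)^2, so u'(x) = 3*x*(x*(π - x) - (x - π)^2).
u(x) = -3/2·x^2·(π − x)^2 vanishes at x = 0 and x = π, so u ∈ H^1_0(0, π). Differentiate via the product rule and integrate the resulting polynomials term by term.
  ∫_0^π u² dx = ∫_0^π (9*x^8/4 - 9*π*x^7 + 27*π^2*x^6/2 - 9*π^3*x^5 + 9*π^4*x^4/4) dx. Term by term:
    ∫_0^π 9*x^8/4 dx = π^9/4;  ∫_0^π -9*π*x^7 dx = -9*π^9/8;  ∫_0^π 27*π^2*x^6/2 dx = 27*π^9/14;
    ∫_0^π -9*π^3*x^5 dx = -3*π^9/2;  ∫_0^π 9*π^4*x^4/4 dx = 9*π^9/20.
  Sum: π^9/4 − 9*π^9/8 + 27*π^9/14 − 3*π^9/2 + 9*π^9/20 = π^9/280.
  ∫_0^π (u')² dx = ∫_0^π (36*x^6 - 108*π*x^5 + 117*π^2*x^4 - 54*π^3*x^3 + 9*π^4*x^2) dx. Term by term:
    ∫_0^π 36*x^6 dx = 36*π^7/7;  ∫_0^π -108*π*x^5 dx = -18*π^7;  ∫_0^π 117*π^2*x^4 dx = 117*π^7/5;
    ∫_0^π -54*π^3*x^3 dx = -27*π^7/2;  ∫_0^π 9*π^4*x^2 dx = 3*π^7.
  Sum: 36*π^7/7 − 18*π^7 + 117*π^7/5 − 27*π^7/2 + 3*π^7 = 3*π^7/70.
∫_0^π u² dx = π^9/280, so ||u||_L² = sqrt(70)*π^(9/2)/140.
∫_0^π (u')² dx = 3*π^7/70, so ||u'||_L² = sqrt(210)*π^(7/2)/70.
Ratio ||u||_L² / ||u'||_L² = sqrt(3)*π/6.
Sharp Poincaré constant on H^1_0(0, π) is C_P = L/π = 1, achieved by sin(x).
A polynomial bump cannot attain the sharp Poincaré constant (only the first sine eigenfunction does), so the ratio is strictly less than C_P, consistent with ||u||_L² ≤ C_P ||u'||_L².


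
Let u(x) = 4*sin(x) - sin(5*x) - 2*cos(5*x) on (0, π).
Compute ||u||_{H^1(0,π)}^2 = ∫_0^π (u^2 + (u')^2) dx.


||u||_{H^1(0,π)}^2 = 81*π

u'(x) = 10*sin(5*x) + 4*cos(x) - 5*cos(5*x).
Expand u² and (u')² and integrate term by term on (0, π), using: for integers n ≥ 1, ∫_0^π sin²(nx) dx = ∫_0^π cos²(nx) dx = π/2; for n ≠ n', ∫_0^π sin(nx)sin(n'x) dx = ∫_0^π cos(nx)cos(n'x) dx = 0; and by product-to-sum, ∫_0^π sin(nx)cos(n'x) dx = ½∫_0^π [sin((n+n')x) + sin((n−n')x)] dx, which is 0 when n+n' is even and 2n/(n²−n'²) when n+n' is odd (it need not vanish on (0, π)).
  u² squared terms: (-1)²·∫sin(5x)² dx = 1·π/2 = π/2;  (-2)²·∫cos(5x)² dx = 4·π/2 = 2*π;  (4)²·∫sin(x)² dx = 16·π/2 = 8*π.
  u² cross terms: 2·(-1)·(-2)·∫sin(5x)·cos(5x) dx = 4·(0) = 0;  2·(-1)·(4)·∫sin(5x)·sin(x) dx = -8·(0) = 0;  2·(-2)·(4)·∫cos(5x)·sin(x) dx = -16·(0) = 0.
  So ∫_0^π u² dx = π/2 + 2*π + 8*π + 0 + 0 + 0 = 21*π/2.
  (u')² squared terms: (-5)²·∫cos(5x)² dx = 25·π/2 = 25*π/2;  (4)²·∫cos(x)² dx = 16·π/2 = 8*π;  (10)²·∫sin(5x)² dx = 100·π/2 = 50*π.
  (u')² cross terms: 2·(-5)·(4)·∫cos(5x)·cos(x) dx = -40·(0) = 0;  2·(-5)·(10)·∫cos(5x)·sin(5x) dx = -100·(0) = 0;  2·(4)·(10)·∫cos(x)·sin(5x) dx = 80·(0) = 0.
  So ∫_0^π (u')² dx = 25*π/2 + 8*π + 50*π + 0 + 0 + 0 = 141*π/2.
||u||_{H^1}^2 = (21*π/2) + (141*π/2) = 81*π.
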